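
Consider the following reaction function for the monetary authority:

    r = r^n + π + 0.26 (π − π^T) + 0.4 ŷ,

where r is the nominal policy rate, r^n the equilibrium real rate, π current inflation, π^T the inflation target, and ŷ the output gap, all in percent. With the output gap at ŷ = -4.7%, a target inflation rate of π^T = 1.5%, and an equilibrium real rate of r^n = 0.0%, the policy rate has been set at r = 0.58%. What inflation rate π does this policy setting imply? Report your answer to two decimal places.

2.26%

Collecting π: r = r^n + (1 + 0.26) π − 0.26 π^T + 0.4 ŷ
1.26 π = 0.58 − 0.0 + 0.26 × 1.5 − 0.4 × (-4.7) = 2.85
π = 2.85 / 1.26 = 2.26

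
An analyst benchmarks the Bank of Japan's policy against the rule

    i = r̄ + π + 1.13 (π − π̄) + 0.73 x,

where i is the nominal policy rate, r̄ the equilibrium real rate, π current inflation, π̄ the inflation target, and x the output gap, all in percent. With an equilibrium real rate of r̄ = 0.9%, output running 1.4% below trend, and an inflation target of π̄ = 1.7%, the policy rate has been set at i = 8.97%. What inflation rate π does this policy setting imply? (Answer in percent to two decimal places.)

5.17%

Output 1.4% below potential → x = -1.4.
Collecting π: i = r̄ + (1 + 1.13) π − 1.13 π̄ + 0.73 x
2.13 π = 8.97 − 0.9 + 1.13 × 1.7 − 0.73 × (-1.4) = 11.013
π = 11.013 / 2.13 = 5.17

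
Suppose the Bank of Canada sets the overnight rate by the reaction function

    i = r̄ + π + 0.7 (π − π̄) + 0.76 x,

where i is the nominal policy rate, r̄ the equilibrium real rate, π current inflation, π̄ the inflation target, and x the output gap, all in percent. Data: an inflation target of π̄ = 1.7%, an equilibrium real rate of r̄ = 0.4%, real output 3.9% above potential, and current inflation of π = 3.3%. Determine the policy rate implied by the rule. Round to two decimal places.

Output 3.9% above potential → x = 3.9.
i = 0.4 + 3.3 + 0.7 × (3.3 − 1.7) + 0.76 × 3.9
   = 0.4 + 3.3 + 1.12 + 2.964 = 7.78

7.78%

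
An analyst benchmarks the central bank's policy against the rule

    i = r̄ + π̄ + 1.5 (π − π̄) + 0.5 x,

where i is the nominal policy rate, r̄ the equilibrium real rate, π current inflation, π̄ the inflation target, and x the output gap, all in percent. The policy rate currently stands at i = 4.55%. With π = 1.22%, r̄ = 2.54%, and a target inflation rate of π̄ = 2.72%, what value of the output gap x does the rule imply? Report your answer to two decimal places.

3.08%

0.5 x = 4.55 − 2.54 − 2.72 − 1.5 × (1.22 − 2.72) = 1.54
x = 1.54 / 0.5 = 3.08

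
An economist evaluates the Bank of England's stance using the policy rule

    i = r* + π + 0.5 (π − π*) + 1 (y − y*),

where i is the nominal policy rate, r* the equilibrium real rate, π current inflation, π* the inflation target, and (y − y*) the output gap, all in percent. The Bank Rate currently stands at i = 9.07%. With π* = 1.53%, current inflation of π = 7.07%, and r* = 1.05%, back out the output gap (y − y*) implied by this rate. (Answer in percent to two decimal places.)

-1.82%

1 (y − y*) = 9.07 − 1.05 − 7.07 − 0.5 × (7.07 − 1.53) = -1.82
(y − y*) = -1.82 / 1 = -1.82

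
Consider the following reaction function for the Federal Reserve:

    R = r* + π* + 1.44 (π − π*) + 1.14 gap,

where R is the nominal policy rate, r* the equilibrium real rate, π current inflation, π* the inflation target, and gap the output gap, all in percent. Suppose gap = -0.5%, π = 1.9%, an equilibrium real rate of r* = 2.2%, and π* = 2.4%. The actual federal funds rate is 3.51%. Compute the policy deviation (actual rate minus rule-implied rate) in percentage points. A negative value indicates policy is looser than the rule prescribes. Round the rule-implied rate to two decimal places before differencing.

R = 2.2 + 2.4 + 1.44 × (1.9 − 2.4) + 1.14 × (-0.5)
   = 2.2 + 2.4 − 0.72 − 0.57 = 3.31
Deviation = 3.51 − 3.31 = 0.20 pp.

0.20 pp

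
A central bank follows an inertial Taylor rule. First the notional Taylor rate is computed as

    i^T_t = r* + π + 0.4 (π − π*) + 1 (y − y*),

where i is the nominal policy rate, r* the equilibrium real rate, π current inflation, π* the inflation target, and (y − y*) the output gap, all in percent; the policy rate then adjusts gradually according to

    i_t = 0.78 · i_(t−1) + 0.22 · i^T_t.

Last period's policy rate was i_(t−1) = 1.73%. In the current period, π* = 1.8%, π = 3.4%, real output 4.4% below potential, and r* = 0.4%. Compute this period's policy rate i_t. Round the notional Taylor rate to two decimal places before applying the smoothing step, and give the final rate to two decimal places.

1.36%

Output 4.4% below potential → (y − y*) = -4.4.
i^T_t = 0.4 + 3.4 + 0.4 × (3.4 − 1.8) + 1 × (-4.4)
   = 0.4 + 3.4 + 0.64 − 4.4 = 0.04
i_t = 0.78 × 1.73 + 0.22 × 0.04 = 1.3494 + 0.0088 = 1.36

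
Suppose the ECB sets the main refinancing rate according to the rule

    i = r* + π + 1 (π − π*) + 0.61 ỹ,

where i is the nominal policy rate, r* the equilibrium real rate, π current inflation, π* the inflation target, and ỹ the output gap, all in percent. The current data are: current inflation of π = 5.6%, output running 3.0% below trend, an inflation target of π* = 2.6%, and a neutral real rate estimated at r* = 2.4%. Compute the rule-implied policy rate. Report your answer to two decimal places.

Output 3.0% below potential → ỹ = -3.0.
i = 2.4 + 5.6 + 1 × (5.6 − 2.6) + 0.61 × (-3.0)
   = 2.4 + 5.6 + 3 − 1.83 = 9.17

9.17%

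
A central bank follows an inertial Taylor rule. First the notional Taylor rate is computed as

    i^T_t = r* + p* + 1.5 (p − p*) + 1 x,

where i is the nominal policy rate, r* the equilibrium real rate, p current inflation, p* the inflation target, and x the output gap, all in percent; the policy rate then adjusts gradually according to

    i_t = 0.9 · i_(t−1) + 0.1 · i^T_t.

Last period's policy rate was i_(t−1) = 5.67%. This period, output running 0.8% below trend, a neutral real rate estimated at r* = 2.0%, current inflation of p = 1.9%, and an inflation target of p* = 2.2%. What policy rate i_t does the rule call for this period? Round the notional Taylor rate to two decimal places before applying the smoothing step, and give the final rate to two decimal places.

5.40%

Output 0.8% below potential → x = -0.8.
i^T_t = 2.0 + 2.2 + 1.5 × (1.9 − 2.2) + 1 × (-0.8)
   = 2.0 + 2.2 − 0.45 − 0.8 = 2.95
i_t = 0.9 × 5.67 + 0.1 × 2.95 = 5.103 + 0.295 = 5.40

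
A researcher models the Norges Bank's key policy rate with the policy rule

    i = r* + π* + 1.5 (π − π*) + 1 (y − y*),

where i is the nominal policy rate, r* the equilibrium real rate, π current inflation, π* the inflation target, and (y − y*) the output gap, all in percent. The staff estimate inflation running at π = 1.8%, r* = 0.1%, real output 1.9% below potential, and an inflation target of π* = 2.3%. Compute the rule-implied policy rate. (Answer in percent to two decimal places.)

Output 1.9% below potential → (y − y*) = -1.9.
i = 0.1 + 2.3 + 1.5 × (1.8 − 2.3) + 1 × (-1.9)
   = 0.1 + 2.3 − 0.75 − 1.9 = -0.25

-0.25%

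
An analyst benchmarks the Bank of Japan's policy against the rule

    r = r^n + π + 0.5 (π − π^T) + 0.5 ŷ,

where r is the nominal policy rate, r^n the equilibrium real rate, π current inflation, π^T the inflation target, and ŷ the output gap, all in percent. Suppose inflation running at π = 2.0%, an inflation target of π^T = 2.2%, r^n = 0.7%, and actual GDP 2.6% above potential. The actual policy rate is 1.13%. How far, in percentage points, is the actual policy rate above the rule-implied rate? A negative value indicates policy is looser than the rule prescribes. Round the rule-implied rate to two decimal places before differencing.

Output 2.6% above potential → ŷ = 2.6.
r = 0.7 + 2.0 + 0.5 × (2.0 − 2.2) + 0.5 × 2.6
   = 0.7 + 2 − 0.1 + 1.3 = 3.90
Deviation = 1.13 − 3.90 = -2.77 pp.

-2.77 pp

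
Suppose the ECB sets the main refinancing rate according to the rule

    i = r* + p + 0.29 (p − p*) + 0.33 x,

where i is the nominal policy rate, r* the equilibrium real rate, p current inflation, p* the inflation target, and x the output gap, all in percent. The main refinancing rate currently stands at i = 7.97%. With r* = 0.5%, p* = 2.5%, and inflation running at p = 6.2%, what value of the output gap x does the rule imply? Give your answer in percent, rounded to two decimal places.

0.60%

0.33 x = 7.97 − 0.5 − 6.2 − 0.29 × (6.2 − 2.5) = 0.197
x = 0.197 / 0.33 = 0.60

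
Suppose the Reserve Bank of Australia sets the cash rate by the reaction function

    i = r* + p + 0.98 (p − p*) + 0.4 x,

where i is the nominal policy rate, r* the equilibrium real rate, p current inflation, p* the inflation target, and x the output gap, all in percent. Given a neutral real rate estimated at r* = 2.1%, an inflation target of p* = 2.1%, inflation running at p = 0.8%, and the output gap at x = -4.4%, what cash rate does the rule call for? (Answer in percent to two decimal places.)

i = 2.1 + 0.8 + 0.98 × (0.8 − 2.1) + 0.4 × (-4.4)
   = 2.1 + 0.8 − 1.274 − 1.76 = -0.13

-0.13%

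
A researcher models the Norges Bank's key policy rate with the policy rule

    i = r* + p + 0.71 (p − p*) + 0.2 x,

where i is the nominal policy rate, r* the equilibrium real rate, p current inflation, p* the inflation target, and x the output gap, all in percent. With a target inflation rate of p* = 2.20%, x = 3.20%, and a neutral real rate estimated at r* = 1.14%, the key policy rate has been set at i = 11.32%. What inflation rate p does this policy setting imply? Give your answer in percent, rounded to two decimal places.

Collecting p: i = r* + (1 + 0.71) p − 0.71 p* + 0.2 x
1.71 p = 11.32 − 1.14 + 0.71 × 2.20 − 0.2 × 3.20 = 11.102
p = 11.102 / 1.71 = 6.49

6.49%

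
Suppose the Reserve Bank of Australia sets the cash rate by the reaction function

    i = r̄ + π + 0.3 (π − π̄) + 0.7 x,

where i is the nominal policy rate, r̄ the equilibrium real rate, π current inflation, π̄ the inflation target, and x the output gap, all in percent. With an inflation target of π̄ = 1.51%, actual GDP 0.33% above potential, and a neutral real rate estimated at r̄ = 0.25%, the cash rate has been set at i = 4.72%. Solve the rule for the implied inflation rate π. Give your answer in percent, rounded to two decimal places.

Output 0.33% above potential → x = 0.33.
Collecting π: i = r̄ + (1 + 0.3) π − 0.3 π̄ + 0.7 x
1.3 π = 4.72 − 0.25 + 0.3 × 1.51 − 0.7 × 0.33 = 4.692
π = 4.692 / 1.3 = 3.61

3.61%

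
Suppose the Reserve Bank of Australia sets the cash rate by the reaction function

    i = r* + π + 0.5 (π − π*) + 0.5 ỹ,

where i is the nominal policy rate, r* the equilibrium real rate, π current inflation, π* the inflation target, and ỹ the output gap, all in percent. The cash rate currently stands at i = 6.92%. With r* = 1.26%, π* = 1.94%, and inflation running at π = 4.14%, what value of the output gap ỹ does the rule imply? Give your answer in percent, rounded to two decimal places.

0.84%

0.5 ỹ = 6.92 − 1.26 − 4.14 − 0.5 × (4.14 − 1.94) = 0.42
ỹ = 0.42 / 0.5 = 0.84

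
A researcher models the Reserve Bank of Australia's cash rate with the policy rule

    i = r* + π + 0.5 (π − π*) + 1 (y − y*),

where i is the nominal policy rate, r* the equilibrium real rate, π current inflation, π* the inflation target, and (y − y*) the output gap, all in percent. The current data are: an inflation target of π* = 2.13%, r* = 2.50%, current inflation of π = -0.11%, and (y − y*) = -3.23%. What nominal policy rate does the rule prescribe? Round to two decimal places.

i = 2.50 + (-0.11) + 0.5 × (-0.11 − 2.13) + 1 × (-3.23)
   = 2.50 − 0.11 − 1.12 − 3.23 = -1.96

-1.96%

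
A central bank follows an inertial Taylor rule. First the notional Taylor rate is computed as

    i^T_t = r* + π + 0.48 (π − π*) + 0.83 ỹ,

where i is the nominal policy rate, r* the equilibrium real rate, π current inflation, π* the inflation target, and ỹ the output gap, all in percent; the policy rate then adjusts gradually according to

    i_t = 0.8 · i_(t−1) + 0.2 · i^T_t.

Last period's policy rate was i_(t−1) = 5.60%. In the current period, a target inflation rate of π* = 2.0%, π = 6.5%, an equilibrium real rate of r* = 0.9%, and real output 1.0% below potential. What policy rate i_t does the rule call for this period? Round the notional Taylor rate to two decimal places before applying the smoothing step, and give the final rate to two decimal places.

Output 1.0% below potential → ỹ = -1.0.
i^T_t = 0.9 + 6.5 + 0.48 × (6.5 − 2.0) + 0.83 × (-1.0)
   = 0.9 + 6.5 + 2.16 − 0.83 = 8.73
i_t = 0.8 × 5.60 + 0.2 × 8.73 = 4.48 + 1.746 = 6.23

6.23%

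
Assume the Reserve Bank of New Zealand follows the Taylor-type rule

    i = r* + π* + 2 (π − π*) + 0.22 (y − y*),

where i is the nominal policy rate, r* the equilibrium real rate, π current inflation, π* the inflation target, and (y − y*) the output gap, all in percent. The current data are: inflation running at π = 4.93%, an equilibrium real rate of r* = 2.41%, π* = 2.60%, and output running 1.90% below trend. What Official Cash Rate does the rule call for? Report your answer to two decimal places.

Output 1.90% below potential → (y − y*) = -1.90.
i = 2.41 + 2.60 + 2 × (4.93 − 2.60) + 0.22 × (-1.90)
   = 2.41 + 2.6 + 4.66 − 0.418 = 9.25

9.25%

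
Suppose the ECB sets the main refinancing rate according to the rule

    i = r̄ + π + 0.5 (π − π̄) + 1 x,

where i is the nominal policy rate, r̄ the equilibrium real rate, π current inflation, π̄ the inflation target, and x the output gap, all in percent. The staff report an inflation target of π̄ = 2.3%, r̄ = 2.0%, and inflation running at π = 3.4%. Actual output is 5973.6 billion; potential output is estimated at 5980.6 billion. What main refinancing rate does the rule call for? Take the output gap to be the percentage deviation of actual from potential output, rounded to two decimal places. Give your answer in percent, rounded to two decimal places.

5.83%

Output gap = 100 × (5973.6 − 5980.6) / 5980.6 = -0.12%.
i = 2.00 + 3.40 + 0.5 × (3.40 − 2.30) + 1 × (-0.12)
   = 2.00 + 3.4 + 0.55 − 0.12 = 5.83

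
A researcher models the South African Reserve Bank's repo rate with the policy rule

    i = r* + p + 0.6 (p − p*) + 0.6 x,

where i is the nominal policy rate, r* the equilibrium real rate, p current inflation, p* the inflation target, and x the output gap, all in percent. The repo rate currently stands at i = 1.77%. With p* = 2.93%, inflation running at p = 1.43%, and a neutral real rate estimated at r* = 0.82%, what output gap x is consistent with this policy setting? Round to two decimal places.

0.70%

0.6 x = 1.77 − 0.82 − 1.43 − 0.6 × (1.43 − 2.93) = 0.42
x = 0.42 / 0.6 = 0.70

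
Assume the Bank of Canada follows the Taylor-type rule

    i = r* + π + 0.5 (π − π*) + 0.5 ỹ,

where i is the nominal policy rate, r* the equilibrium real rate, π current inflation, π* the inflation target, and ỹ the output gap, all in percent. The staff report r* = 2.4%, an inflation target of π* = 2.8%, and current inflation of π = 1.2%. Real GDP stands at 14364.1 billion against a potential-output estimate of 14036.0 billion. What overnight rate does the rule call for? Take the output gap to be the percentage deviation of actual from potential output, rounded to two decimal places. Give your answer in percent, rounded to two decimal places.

3.97%

Output gap = 100 × (14364.1 − 14036.0) / 14036.0 = 2.34%.
i = 2.40 + 1.20 + 0.5 × (1.20 − 2.80) + 0.5 × 2.34
   = 2.40 + 1.2 − 0.8 + 1.17 = 3.97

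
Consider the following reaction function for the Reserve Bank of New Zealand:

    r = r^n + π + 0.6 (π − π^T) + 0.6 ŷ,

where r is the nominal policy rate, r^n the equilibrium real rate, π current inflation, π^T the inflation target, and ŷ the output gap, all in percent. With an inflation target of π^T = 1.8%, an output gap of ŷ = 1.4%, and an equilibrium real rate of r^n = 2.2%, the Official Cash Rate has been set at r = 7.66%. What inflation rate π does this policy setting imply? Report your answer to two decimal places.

Collecting π: r = r^n + (1 + 0.6) π − 0.6 π^T + 0.6 ŷ
1.6 π = 7.66 − 2.2 + 0.6 × 1.8 − 0.6 × 1.4 = 5.7
π = 5.7 / 1.6 = 3.56

3.56%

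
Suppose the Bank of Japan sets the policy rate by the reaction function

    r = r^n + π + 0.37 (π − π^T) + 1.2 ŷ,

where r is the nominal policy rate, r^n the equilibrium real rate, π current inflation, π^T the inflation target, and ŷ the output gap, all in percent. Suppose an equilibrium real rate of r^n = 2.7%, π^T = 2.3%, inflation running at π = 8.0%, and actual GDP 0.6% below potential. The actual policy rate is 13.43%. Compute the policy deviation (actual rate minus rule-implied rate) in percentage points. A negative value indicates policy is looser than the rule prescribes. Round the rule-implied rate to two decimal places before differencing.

1.34 pp

Output 0.6% below potential → ŷ = -0.6.
r = 2.7 + 8.0 + 0.37 × (8.0 − 2.3) + 1.2 × (-0.6)
   = 2.7 + 8 + 2.109 − 0.72 = 12.09
Deviation = 13.43 − 12.09 = 1.34 pp.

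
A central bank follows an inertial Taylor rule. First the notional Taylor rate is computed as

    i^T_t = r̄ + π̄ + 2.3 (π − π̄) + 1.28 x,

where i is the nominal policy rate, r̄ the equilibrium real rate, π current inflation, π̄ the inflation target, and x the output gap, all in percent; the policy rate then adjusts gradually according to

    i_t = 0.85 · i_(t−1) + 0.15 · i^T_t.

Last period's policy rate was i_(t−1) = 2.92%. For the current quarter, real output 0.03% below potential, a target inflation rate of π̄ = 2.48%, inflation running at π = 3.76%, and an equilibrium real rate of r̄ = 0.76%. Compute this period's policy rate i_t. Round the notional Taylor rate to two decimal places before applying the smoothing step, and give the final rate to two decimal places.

3.40%

Output 0.03% below potential → x = -0.03.
i^T_t = 0.76 + 2.48 + 2.3 × (3.76 − 2.48) + 1.28 × (-0.03)
   = 0.76 + 2.48 + 2.944 − 0.0384 = 6.15
i_t = 0.85 × 2.92 + 0.15 × 6.15 = 2.482 + 0.9225 = 3.40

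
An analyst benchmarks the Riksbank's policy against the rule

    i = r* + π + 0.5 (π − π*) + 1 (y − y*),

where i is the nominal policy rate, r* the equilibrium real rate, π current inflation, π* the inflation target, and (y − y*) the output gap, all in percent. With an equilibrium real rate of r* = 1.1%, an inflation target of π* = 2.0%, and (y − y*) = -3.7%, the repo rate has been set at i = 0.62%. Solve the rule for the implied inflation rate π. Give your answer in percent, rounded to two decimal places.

2.81%

Collecting π: i = r* + (1 + 0.5) π − 0.5 π* + 1 (y − y*)
1.5 π = 0.62 − 1.1 + 0.5 × 2.0 − 1 × (-3.7) = 4.22
π = 4.22 / 1.5 = 2.81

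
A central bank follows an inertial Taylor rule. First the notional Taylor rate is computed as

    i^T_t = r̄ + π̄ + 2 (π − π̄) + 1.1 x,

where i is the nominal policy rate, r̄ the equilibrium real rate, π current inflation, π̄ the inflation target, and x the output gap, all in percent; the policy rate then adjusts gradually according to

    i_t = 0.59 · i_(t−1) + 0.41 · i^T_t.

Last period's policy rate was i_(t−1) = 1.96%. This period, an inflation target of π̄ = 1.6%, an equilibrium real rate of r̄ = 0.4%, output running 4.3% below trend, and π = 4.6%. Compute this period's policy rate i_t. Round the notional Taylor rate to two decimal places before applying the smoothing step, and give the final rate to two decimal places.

Output 4.3% below potential → x = -4.3.
i^T_t = 0.4 + 1.6 + 2 × (4.6 − 1.6) + 1.1 × (-4.3)
   = 0.4 + 1.6 + 6 − 4.73 = 3.27
i_t = 0.59 × 1.96 + 0.41 × 3.27 = 1.1564 + 1.3407 = 2.50

2.50%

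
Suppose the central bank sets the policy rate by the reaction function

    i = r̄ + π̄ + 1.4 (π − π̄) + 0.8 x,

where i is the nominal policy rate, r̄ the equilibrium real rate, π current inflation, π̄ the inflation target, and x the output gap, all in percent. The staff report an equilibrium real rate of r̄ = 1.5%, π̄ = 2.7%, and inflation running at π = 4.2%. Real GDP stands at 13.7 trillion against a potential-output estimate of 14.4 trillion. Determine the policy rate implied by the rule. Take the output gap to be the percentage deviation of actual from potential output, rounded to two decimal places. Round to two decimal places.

2.41%

Output gap = 100 × (13.7 − 14.4) / 14.4 = -4.86%.
i = 1.50 + 2.70 + 1.4 × (4.20 − 2.70) + 0.8 × (-4.86)
   = 1.50 + 2.7 + 2.1 − 3.888 = 2.41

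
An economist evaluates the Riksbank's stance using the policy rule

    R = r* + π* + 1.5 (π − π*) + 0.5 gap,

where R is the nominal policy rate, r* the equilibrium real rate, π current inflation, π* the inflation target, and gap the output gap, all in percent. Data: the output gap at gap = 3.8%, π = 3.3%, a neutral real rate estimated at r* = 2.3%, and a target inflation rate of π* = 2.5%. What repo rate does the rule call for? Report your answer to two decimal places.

R = 2.3 + 2.5 + 1.5 × (3.3 − 2.5) + 0.5 × 3.8
   = 2.3 + 2.5 + 1.2 + 1.9 = 7.90

7.90%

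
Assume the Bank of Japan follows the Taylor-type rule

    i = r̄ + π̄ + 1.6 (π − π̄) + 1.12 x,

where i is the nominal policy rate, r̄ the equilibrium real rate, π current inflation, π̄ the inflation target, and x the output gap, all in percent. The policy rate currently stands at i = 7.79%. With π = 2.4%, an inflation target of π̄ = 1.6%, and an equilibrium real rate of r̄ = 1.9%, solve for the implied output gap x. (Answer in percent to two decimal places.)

1.12 x = 7.79 − 1.9 − 1.6 − 1.6 × (2.4 − 1.6) = 3.01
x = 3.01 / 1.12 = 2.69

2.69%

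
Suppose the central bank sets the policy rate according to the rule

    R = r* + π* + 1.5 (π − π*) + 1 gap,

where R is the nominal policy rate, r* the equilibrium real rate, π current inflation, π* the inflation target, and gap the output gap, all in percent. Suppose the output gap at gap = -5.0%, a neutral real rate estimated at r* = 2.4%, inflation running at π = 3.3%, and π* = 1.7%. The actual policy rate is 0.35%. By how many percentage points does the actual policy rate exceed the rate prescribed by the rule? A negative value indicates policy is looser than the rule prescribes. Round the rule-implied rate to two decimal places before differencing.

-1.15 pp

R = 2.4 + 1.7 + 1.5 × (3.3 − 1.7) + 1 × (-5.0)
   = 2.4 + 1.7 + 2.4 − 5 = 1.50
Deviation = 0.35 − 1.50 = -1.15 pp.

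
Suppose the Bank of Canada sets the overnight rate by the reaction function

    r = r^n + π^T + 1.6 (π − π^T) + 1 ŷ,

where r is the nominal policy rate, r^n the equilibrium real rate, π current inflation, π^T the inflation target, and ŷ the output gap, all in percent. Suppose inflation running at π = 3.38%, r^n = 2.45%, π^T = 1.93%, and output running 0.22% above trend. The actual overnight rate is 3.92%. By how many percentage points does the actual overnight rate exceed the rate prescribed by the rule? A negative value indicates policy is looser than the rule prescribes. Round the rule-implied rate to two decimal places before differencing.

-3.00 pp

Output 0.22% above potential → ŷ = 0.22.
r = 2.45 + 1.93 + 1.6 × (3.38 − 1.93) + 1 × 0.22
   = 2.45 + 1.93 + 2.32 + 0.22 = 6.92
Deviation = 3.92 − 6.92 = -3.00 pp.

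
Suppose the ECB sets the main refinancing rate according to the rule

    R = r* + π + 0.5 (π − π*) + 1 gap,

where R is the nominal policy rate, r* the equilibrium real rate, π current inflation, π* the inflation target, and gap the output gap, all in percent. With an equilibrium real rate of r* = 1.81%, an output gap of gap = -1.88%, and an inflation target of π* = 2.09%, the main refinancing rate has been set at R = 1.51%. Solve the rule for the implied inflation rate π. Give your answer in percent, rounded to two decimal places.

Collecting π: R = r* + (1 + 0.5) π − 0.5 π* + 1 gap
1.5 π = 1.51 − 1.81 + 0.5 × 2.09 − 1 × (-1.88) = 2.625
π = 2.625 / 1.5 = 1.75

1.75%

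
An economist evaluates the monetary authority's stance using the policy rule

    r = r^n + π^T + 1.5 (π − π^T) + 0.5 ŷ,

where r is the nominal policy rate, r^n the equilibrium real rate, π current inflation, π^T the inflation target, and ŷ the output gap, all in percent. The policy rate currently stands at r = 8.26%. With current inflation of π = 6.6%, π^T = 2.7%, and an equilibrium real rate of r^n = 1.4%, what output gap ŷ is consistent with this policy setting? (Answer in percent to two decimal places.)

0.5 ŷ = 8.26 − 1.4 − 2.7 − 1.5 × (6.6 − 2.7) = -1.69
ŷ = -1.69 / 0.5 = -3.38

-3.38%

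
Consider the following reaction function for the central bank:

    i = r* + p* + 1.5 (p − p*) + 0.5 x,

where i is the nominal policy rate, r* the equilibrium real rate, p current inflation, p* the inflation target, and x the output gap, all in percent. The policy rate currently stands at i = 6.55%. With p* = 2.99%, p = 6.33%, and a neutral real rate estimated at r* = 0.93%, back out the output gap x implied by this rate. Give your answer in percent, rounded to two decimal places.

-4.76%

0.5 x = 6.55 − 0.93 − 2.99 − 1.5 × (6.33 − 2.99) = -2.38
x = -2.38 / 0.5 = -4.76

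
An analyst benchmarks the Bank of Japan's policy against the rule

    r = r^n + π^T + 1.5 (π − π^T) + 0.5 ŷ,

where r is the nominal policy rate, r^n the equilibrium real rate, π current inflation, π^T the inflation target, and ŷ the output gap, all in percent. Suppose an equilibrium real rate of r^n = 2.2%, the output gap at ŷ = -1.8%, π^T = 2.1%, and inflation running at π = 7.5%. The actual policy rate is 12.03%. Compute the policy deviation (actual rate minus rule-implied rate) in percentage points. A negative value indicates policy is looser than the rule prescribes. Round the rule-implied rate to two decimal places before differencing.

0.53 pp

r = 2.2 + 2.1 + 1.5 × (7.5 − 2.1) + 0.5 × (-1.8)
   = 2.2 + 2.1 + 8.1 − 0.9 = 11.50
Deviation = 12.03 − 11.50 = 0.53 pp.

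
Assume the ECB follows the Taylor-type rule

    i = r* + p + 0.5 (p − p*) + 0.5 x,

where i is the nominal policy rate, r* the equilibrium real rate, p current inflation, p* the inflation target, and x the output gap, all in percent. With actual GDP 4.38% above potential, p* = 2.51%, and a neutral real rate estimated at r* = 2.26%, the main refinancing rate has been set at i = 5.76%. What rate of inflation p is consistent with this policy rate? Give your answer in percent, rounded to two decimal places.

Output 4.38% above potential → x = 4.38.
Collecting p: i = r* + (1 + 0.5) p − 0.5 p* + 0.5 x
1.5 p = 5.76 − 2.26 + 0.5 × 2.51 − 0.5 × 4.38 = 2.565
p = 2.565 / 1.5 = 1.71

1.71%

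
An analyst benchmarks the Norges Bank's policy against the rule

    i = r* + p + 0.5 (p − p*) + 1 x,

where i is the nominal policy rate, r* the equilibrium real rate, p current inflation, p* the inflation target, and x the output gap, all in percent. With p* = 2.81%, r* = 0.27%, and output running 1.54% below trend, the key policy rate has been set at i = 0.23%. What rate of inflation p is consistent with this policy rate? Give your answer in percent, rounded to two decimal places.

1.94%

Output 1.54% below potential → x = -1.54.
Collecting p: i = r* + (1 + 0.5) p − 0.5 p* + 1 x
1.5 p = 0.23 − 0.27 + 0.5 × 2.81 − 1 × (-1.54) = 2.905
p = 2.905 / 1.5 = 1.94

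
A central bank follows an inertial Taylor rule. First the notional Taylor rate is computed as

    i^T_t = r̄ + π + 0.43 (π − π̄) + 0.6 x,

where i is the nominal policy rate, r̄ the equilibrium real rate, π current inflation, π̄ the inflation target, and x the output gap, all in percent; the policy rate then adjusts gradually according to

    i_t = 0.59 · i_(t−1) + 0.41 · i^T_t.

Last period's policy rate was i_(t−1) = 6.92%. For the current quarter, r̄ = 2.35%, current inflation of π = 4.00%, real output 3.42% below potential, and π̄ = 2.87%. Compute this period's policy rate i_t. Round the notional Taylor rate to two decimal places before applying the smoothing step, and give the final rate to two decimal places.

6.04%

Output 3.42% below potential → x = -3.42.
i^T_t = 2.35 + 4.00 + 0.43 × (4.00 − 2.87) + 0.6 × (-3.42)
   = 2.35 + 4 + 0.4859 − 2.052 = 4.78
i_t = 0.59 × 6.92 + 0.41 × 4.78 = 4.0828 + 1.9598 = 6.04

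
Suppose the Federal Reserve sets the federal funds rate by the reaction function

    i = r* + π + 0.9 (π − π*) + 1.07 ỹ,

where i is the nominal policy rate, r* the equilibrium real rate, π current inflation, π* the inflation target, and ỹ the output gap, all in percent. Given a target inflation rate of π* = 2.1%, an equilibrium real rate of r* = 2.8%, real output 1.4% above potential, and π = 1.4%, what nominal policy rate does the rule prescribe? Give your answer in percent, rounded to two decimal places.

Output 1.4% above potential → ỹ = 1.4.
i = 2.8 + 1.4 + 0.9 × (1.4 − 2.1) + 1.07 × 1.4
   = 2.8 + 1.4 − 0.63 + 1.498 = 5.07

5.07%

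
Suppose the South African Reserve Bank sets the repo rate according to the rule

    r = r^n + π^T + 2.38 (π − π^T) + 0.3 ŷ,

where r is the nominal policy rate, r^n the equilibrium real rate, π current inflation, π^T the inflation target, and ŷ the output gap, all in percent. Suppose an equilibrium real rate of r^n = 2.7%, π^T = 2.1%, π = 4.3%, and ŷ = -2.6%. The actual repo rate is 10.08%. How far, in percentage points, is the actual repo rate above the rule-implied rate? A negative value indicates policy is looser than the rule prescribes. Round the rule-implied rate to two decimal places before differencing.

0.82 pp

r = 2.7 + 2.1 + 2.38 × (4.3 − 2.1) + 0.3 × (-2.6)
   = 2.7 + 2.1 + 5.236 − 0.78 = 9.26
Deviation = 10.08 − 9.26 = 0.82 pp.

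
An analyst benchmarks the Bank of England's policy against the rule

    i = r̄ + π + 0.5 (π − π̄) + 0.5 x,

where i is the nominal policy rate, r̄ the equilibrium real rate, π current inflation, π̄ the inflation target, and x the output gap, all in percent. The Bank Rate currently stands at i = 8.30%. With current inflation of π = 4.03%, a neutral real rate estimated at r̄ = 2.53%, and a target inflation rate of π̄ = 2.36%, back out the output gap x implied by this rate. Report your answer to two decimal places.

0.5 x = 8.30 − 2.53 − 4.03 − 0.5 × (4.03 − 2.36) = 0.905
x = 0.905 / 0.5 = 1.81

1.81%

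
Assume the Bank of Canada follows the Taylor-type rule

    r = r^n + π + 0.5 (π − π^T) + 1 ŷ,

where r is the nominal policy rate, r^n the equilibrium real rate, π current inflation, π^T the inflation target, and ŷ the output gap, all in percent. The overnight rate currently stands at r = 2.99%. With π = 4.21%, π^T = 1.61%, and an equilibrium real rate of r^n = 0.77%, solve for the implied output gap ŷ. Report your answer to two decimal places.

-3.29%

1 ŷ = 2.99 − 0.77 − 4.21 − 0.5 × (4.21 − 1.61) = -3.29
ŷ = -3.29 / 1 = -3.29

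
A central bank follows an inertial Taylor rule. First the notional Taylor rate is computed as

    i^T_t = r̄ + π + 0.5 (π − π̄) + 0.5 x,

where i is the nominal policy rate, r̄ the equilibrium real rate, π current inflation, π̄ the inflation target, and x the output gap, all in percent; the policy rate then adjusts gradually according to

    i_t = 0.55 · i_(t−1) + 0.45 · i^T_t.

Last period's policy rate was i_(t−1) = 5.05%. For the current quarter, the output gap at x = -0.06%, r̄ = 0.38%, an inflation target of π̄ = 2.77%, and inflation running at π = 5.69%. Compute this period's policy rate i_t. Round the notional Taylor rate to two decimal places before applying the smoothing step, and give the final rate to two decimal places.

6.15%

i^T_t = 0.38 + 5.69 + 0.5 × (5.69 − 2.77) + 0.5 × (-0.06)
   = 0.38 + 5.69 + 1.46 − 0.03 = 7.50
i_t = 0.55 × 5.05 + 0.45 × 7.50 = 2.7775 + 3.375 = 6.15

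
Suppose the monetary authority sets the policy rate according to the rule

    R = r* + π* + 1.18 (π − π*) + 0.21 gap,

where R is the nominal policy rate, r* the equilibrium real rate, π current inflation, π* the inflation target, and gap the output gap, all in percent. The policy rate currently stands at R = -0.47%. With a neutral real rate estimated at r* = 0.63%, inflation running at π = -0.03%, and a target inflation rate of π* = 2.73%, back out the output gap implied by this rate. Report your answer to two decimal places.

0.21 gap = -0.47 − 0.63 − 2.73 − 1.18 × ((-0.03) − 2.73) = -0.5732
gap = -0.5732 / 0.21 = -2.73

-2.73%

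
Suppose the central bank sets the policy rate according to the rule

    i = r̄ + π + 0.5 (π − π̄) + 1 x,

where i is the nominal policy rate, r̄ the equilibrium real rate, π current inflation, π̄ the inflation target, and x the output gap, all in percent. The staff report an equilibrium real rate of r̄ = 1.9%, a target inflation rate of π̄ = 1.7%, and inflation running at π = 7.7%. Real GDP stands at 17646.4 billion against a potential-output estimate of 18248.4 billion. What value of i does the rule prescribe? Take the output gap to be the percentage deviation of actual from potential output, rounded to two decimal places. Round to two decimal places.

9.30%

Output gap = 100 × (17646.4 − 18248.4) / 18248.4 = -3.30%.
i = 1.90 + 7.70 + 0.5 × (7.70 − 1.70) + 1 × (-3.30)
   = 1.90 + 7.7 + 3 − 3.3 = 9.30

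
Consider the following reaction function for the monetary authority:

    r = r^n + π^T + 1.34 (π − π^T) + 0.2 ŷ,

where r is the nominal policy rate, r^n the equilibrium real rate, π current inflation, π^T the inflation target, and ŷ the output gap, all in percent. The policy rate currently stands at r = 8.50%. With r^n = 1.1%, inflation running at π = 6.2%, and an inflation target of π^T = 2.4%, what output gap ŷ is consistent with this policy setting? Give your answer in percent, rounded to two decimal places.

-0.46%

0.2 ŷ = 8.50 − 1.1 − 2.4 − 1.34 × (6.2 − 2.4) = -0.092
ŷ = -0.092 / 0.2 = -0.46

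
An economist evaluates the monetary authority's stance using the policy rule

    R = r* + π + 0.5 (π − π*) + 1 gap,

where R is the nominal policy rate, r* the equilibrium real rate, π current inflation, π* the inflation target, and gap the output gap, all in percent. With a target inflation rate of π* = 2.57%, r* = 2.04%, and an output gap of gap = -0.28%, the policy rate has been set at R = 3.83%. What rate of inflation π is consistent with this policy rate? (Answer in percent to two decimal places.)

Collecting π: R = r* + (1 + 0.5) π − 0.5 π* + 1 gap
1.5 π = 3.83 − 2.04 + 0.5 × 2.57 − 1 × (-0.28) = 3.355
π = 3.355 / 1.5 = 2.24

2.24%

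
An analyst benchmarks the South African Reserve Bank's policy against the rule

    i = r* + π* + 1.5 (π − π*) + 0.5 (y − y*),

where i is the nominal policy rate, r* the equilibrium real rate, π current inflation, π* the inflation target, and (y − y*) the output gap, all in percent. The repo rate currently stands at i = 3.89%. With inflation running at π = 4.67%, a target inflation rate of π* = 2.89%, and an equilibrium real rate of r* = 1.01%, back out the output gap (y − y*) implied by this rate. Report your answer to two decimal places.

-5.36%

0.5 (y − y*) = 3.89 − 1.01 − 2.89 − 1.5 × (4.67 − 2.89) = -2.68
(y − y*) = -2.68 / 0.5 = -5.36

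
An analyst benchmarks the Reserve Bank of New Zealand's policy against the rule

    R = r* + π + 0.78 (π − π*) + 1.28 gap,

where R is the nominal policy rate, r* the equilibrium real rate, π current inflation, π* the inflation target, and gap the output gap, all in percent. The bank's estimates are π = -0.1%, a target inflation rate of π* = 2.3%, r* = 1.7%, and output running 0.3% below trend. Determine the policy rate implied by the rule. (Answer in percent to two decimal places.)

-0.66%

Output 0.3% below potential → gap = -0.3.
R = 1.7 + (-0.1) + 0.78 × (-0.1 − 2.3) + 1.28 × (-0.3)
   = 1.7 − 0.1 − 1.872 − 0.384 = -0.66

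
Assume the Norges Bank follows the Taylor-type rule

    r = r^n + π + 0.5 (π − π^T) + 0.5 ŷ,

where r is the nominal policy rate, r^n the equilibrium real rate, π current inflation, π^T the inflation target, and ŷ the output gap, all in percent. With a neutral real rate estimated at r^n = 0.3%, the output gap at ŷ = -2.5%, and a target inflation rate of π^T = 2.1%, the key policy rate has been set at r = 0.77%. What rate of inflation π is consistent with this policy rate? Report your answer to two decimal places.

Collecting π: r = r^n + (1 + 0.5) π − 0.5 π^T + 0.5 ŷ
1.5 π = 0.77 − 0.3 + 0.5 × 2.1 − 0.5 × (-2.5) = 2.77
π = 2.77 / 1.5 = 1.85

1.85%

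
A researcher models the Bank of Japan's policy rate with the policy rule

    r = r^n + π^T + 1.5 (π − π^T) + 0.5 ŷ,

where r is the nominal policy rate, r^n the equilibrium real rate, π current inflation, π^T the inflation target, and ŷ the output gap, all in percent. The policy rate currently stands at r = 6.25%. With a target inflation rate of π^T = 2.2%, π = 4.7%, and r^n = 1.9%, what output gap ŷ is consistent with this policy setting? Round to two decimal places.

-3.20%

0.5 ŷ = 6.25 − 1.9 − 2.2 − 1.5 × (4.7 − 2.2) = -1.6
ŷ = -1.6 / 0.5 = -3.20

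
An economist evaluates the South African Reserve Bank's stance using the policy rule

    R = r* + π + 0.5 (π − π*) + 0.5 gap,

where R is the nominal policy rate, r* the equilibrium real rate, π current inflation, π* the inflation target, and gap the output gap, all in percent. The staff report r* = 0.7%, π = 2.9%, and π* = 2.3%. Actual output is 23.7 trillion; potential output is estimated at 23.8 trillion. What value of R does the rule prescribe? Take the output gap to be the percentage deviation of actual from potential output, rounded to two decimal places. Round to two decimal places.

Output gap = 100 × (23.7 − 23.8) / 23.8 = -0.42%.
R = 0.70 + 2.90 + 0.5 × (2.90 − 2.30) + 0.5 × (-0.42)
   = 0.70 + 2.9 + 0.3 − 0.21 = 3.69

3.69%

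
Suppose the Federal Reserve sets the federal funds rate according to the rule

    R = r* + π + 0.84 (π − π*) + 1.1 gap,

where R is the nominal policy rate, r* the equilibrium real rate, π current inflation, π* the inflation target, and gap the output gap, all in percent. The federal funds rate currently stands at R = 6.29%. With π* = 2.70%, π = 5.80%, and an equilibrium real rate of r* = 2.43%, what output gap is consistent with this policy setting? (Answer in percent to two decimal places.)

1.1 gap = 6.29 − 2.43 − 5.80 − 0.84 × (5.80 − 2.70) = -4.544
gap = -4.544 / 1.1 = -4.13

-4.13%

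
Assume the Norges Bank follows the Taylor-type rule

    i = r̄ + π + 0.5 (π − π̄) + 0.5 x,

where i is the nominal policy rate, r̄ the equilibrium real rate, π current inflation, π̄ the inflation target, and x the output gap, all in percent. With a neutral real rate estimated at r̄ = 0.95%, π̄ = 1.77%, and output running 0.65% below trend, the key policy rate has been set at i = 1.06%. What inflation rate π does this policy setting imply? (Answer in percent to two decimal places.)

Output 0.65% below potential → x = -0.65.
Collecting π: i = r̄ + (1 + 0.5) π − 0.5 π̄ + 0.5 x
1.5 π = 1.06 − 0.95 + 0.5 × 1.77 − 0.5 × (-0.65) = 1.32
π = 1.32 / 1.5 = 0.88

0.88%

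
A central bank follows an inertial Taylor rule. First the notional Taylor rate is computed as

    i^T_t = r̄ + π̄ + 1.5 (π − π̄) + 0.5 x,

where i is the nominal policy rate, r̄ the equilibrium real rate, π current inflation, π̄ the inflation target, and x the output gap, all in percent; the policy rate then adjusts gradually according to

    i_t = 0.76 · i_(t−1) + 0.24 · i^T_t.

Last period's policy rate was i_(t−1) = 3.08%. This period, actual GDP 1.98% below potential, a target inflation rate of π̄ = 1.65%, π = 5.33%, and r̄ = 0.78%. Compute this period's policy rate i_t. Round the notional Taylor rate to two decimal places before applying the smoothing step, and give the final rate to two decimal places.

Output 1.98% below potential → x = -1.98.
i^T_t = 0.78 + 1.65 + 1.5 × (5.33 − 1.65) + 0.5 × (-1.98)
   = 0.78 + 1.65 + 5.52 − 0.99 = 6.96
i_t = 0.76 × 3.08 + 0.24 × 6.96 = 2.3408 + 1.6704 = 4.01

4.01%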